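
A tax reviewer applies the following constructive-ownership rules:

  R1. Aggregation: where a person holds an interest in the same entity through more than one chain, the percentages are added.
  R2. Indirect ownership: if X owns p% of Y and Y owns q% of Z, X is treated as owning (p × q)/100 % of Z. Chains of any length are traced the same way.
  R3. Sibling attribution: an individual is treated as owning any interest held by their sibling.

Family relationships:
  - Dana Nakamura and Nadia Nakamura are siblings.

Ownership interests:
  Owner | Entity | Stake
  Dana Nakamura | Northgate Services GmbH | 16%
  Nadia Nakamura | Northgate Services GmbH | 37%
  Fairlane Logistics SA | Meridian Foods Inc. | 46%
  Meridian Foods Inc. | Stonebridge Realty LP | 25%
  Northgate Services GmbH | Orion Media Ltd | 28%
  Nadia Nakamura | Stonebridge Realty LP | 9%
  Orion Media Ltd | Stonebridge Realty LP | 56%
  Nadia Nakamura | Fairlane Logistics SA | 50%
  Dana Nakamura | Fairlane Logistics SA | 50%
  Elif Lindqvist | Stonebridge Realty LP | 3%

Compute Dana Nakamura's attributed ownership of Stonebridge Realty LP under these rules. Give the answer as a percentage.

28.8104%

By sibling attribution (R3), Dana Nakamura is treated as also owning Nadia Nakamura's interest in Fairlane Logistics SA, giving 50% + 50% = 100%.
By sibling attribution (R3), Dana Nakamura is treated as also owning Nadia Nakamura's interest in Northgate Services GmbH, giving 16% + 37% = 53%.
By sibling attribution (R3), Dana Nakamura is treated as owning Nadia Nakamura's 9% interest in Stonebridge Realty LP.
Chain via Fairlane Logistics SA → Meridian Foods Inc. (R2): 100% × 46% × 25% = 11.5% of Stonebridge Realty LP.
Chain via Northgate Services GmbH → Orion Media Ltd (R2): 53% × 28% × 56% = 8.3104% of Stonebridge Realty LP.
Direct interest in Stonebridge Realty LP: 9%.
Aggregating (R1): 11.5% + 8.3104% + 9% = 28.8104%.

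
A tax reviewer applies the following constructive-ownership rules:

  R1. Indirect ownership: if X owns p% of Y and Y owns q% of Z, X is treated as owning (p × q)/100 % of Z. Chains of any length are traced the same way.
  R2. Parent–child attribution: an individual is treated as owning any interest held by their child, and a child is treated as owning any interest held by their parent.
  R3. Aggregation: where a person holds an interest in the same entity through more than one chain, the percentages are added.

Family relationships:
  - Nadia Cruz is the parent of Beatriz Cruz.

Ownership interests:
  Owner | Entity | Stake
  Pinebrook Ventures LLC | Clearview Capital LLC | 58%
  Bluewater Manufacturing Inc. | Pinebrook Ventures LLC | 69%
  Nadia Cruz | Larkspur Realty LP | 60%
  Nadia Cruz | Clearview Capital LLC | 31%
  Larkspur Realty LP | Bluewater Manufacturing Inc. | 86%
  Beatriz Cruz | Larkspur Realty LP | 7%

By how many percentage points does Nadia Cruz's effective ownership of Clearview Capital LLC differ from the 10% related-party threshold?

By parent–child attribution (R2), Nadia Cruz is treated as also owning Beatriz Cruz's interest in Larkspur Realty LP, giving 60% + 7% = 67%.
Chain via Larkspur Realty LP → Bluewater Manufacturing Inc. → Pinebrook Ventures LLC (R1): 67% × 86% × 69% × 58% = 23.059524% of Clearview Capital LLC.
Direct interest in Clearview Capital LLC: 31%.
Aggregating (R3): 23.059524% + 31% = 54.059524%.
54.059524% exceeds the 10% threshold by 44.059524 percentage points.

44.059524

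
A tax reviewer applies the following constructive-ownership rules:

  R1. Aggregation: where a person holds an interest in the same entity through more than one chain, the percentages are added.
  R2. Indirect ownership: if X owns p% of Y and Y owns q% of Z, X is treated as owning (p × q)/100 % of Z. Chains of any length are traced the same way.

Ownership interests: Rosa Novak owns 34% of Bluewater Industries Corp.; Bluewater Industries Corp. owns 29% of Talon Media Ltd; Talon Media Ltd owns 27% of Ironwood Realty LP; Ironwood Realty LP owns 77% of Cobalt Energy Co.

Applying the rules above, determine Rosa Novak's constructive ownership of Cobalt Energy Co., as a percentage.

Chain via Bluewater Industries Corp. → Talon Media Ltd → Ironwood Realty LP (R2): 34% × 29% × 27% × 77% = 2.049894% of Cobalt Energy Co.

2.049894%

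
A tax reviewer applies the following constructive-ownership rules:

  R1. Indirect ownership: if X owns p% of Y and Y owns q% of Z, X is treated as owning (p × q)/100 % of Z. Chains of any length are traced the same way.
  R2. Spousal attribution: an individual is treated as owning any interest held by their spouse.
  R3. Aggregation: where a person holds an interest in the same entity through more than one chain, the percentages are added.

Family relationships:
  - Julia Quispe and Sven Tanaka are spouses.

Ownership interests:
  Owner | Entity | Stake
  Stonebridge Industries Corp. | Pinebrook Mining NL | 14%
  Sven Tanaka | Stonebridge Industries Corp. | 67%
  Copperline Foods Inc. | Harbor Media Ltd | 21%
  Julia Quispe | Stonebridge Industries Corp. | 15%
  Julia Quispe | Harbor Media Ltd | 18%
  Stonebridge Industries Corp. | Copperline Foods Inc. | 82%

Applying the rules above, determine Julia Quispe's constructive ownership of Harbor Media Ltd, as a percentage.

By spousal attribution (R2), Julia Quispe is treated as also owning Sven Tanaka's interest in Stonebridge Industries Corp, giving 15% + 67% = 82%.
Chain via Stonebridge Industries Corp. → Copperline Foods Inc. (R1): 82% × 82% × 21% = 14.1204% of Harbor Media Ltd.
Direct interest in Harbor Media Ltd: 18%.
Aggregating (R3): 14.1204% + 18% = 32.1204%.

32.1204%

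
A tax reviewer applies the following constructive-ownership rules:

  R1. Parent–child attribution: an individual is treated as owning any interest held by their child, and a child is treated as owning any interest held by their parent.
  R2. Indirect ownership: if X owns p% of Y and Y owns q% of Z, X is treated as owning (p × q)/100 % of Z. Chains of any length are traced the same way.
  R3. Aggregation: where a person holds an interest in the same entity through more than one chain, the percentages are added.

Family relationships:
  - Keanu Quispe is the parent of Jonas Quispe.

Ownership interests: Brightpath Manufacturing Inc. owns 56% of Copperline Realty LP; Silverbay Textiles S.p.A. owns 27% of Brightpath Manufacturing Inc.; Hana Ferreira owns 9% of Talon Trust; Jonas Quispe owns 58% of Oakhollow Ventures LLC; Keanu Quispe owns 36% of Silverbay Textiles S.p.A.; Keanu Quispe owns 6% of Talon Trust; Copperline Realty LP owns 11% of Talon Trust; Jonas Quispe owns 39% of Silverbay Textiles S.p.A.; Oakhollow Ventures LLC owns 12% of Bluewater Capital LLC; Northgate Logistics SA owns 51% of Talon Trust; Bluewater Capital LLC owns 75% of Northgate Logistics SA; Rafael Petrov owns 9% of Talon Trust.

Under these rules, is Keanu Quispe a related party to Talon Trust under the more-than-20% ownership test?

By parent–child attribution (R1), Keanu Quispe is treated as also owning Jonas Quispe's interest in Silverbay Textiles S.p.A, giving 36% + 39% = 75%.
By parent–child attribution (R1), Keanu Quispe is treated as owning Jonas Quispe's 58% interest in Oakhollow Ventures LLC.
Chain via Silverbay Textiles S.p.A. → Brightpath Manufacturing Inc. → Copperline Realty LP (R2): 75% × 27% × 56% × 11% = 1.2474% of Talon Trust.
Direct interest in Talon Trust: 6%.
Chain via Oakhollow Ventures LLC → Bluewater Capital LLC → Northgate Logistics SA (R2): 58% × 12% × 75% × 51% = 2.6622% of Talon Trust.
Aggregating (R3): 1.2474% + 6% + 2.6622% = 9.9096%.
9.9096% does not exceed the 20% threshold, so Keanu is not a related party to Talon Trust.

No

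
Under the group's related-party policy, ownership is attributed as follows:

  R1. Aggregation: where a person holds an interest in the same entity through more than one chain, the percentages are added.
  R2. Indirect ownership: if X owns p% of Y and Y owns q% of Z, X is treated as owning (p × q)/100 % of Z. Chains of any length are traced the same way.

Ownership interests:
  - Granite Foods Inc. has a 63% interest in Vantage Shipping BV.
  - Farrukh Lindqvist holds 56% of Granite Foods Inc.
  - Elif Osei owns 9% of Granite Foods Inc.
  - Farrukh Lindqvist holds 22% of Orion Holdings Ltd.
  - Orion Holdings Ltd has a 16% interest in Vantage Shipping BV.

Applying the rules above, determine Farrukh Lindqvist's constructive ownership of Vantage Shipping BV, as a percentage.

Chain via Granite Foods Inc. (R2): 56% × 63% = 35.28% of Vantage Shipping BV.
Chain via Orion Holdings Ltd (R2): 22% × 16% = 3.52% of Vantage Shipping BV.
Aggregating (R1): 35.28% + 3.52% = 38.8%.

38.8%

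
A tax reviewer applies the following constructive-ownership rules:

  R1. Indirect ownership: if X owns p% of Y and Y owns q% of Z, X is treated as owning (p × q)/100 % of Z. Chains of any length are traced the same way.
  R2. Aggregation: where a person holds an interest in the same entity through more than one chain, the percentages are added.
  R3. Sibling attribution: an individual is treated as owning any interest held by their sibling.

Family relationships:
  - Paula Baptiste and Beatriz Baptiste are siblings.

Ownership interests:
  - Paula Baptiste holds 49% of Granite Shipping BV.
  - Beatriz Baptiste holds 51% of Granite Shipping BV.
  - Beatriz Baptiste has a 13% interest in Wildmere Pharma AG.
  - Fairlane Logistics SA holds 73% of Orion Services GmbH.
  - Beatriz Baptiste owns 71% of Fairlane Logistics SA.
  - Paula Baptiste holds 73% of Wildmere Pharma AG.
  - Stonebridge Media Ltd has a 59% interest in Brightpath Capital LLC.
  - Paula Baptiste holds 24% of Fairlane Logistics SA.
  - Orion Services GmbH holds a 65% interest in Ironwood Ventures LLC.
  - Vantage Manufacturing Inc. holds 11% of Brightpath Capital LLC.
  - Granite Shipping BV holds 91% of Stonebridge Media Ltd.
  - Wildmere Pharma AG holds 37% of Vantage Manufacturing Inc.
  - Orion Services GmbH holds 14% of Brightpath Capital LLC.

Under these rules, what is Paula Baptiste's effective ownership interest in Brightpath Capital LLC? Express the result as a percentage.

66.8992%

By sibling attribution (R3), Paula Baptiste is treated as also owning Beatriz Baptiste's interest in Granite Shipping BV, giving 49% + 51% = 100%.
By sibling attribution (R3), Paula Baptiste is treated as also owning Beatriz Baptiste's interest in Fairlane Logistics SA, giving 24% + 71% = 95%.
By sibling attribution (R3), Paula Baptiste is treated as also owning Beatriz Baptiste's interest in Wildmere Pharma AG, giving 73% + 13% = 86%.
Chain via Granite Shipping BV → Stonebridge Media Ltd (R1): 100% × 91% × 59% = 53.69% of Brightpath Capital LLC.
Chain via Fairlane Logistics SA → Orion Services GmbH (R1): 95% × 73% × 14% = 9.709% of Brightpath Capital LLC.
Chain via Wildmere Pharma AG → Vantage Manufacturing Inc. (R1): 86% × 37% × 11% = 3.5002% of Brightpath Capital LLC.
Aggregating (R2): 53.69% + 9.709% + 3.5002% = 66.8992%.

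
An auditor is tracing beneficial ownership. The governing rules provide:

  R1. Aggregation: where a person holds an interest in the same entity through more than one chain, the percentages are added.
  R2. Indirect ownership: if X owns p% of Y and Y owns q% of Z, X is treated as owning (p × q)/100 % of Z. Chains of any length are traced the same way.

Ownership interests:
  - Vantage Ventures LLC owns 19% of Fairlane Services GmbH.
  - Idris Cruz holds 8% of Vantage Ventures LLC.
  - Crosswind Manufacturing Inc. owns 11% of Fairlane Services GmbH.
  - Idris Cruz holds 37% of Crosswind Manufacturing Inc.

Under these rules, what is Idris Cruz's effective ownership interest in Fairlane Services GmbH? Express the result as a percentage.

Chain via Crosswind Manufacturing Inc. (R2): 37% × 11% = 4.07% of Fairlane Services GmbH.
Chain via Vantage Ventures LLC (R2): 8% × 19% = 1.52% of Fairlane Services GmbH.
Aggregating (R1): 4.07% + 1.52% = 5.59%.

5.59%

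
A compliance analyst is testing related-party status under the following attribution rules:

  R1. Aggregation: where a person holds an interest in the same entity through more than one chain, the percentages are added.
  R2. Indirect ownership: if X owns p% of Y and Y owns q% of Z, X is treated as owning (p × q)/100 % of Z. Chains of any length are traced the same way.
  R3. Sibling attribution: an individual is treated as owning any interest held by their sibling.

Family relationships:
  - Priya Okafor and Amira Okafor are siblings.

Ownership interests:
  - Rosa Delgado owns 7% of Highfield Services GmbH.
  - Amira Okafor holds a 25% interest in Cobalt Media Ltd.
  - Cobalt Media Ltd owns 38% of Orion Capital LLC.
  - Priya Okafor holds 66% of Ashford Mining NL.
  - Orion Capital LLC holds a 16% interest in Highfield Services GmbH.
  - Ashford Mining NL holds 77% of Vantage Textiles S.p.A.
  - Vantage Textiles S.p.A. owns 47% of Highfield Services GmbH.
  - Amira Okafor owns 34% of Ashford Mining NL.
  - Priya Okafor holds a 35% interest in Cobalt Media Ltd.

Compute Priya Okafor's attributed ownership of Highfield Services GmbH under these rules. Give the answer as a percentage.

By sibling attribution (R3), Priya Okafor is treated as also owning Amira Okafor's interest in Ashford Mining NL, giving 66% + 34% = 100%.
By sibling attribution (R3), Priya Okafor is treated as also owning Amira Okafor's interest in Cobalt Media Ltd, giving 35% + 25% = 60%.
Chain via Ashford Mining NL → Vantage Textiles S.p.A. (R2): 100% × 77% × 47% = 36.19% of Highfield Services GmbH.
Chain via Cobalt Media Ltd → Orion Capital LLC (R2): 60% × 38% × 16% = 3.648% of Highfield Services GmbH.
Aggregating (R1): 36.19% + 3.648% = 39.838%.

39.838%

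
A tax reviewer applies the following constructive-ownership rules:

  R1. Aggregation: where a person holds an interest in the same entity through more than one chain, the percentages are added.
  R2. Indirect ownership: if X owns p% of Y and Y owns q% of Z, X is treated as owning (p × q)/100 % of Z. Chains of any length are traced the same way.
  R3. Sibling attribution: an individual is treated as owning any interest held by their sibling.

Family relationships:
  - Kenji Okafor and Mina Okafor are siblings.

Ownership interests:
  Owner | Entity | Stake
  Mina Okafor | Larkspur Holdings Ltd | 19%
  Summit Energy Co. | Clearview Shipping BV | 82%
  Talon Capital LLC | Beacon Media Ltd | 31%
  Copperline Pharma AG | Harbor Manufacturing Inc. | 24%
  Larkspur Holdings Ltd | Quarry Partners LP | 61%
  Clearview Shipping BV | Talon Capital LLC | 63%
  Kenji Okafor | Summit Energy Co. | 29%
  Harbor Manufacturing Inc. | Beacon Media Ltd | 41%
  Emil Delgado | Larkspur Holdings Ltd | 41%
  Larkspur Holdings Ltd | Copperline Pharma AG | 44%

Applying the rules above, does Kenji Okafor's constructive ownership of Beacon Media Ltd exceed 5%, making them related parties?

By sibling attribution (R3), Kenji Okafor is treated as owning Mina Okafor's 19% interest in Larkspur Holdings Ltd.
Chain via Summit Energy Co. → Clearview Shipping BV → Talon Capital LLC (R2): 29% × 82% × 63% × 31% = 4.644234% of Beacon Media Ltd.
Chain via Larkspur Holdings Ltd → Copperline Pharma AG → Harbor Manufacturing Inc. (R2): 19% × 44% × 24% × 41% = 0.822624% of Beacon Media Ltd.
Aggregating (R1): 4.644234% + 0.822624% = 5.466858%.
5.466858% exceeds the 5% threshold, so Kenji is a related party to Beacon Media Ltd.

Yes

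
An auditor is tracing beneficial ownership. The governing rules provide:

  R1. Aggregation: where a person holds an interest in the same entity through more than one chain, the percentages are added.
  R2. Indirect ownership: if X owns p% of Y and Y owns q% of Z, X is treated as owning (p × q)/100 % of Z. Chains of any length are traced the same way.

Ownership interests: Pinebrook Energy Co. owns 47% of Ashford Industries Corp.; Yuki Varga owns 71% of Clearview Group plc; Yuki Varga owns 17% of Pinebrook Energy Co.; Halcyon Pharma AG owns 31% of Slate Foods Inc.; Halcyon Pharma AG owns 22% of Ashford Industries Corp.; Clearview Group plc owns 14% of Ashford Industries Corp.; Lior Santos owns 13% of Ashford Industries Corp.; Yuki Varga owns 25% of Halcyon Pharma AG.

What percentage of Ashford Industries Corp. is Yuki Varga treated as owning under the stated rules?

Chain via Clearview Group plc (R2): 71% × 14% = 9.94% of Ashford Industries Corp.
Chain via Halcyon Pharma AG (R2): 25% × 22% = 5.5% of Ashford Industries Corp.
Chain via Pinebrook Energy Co. (R2): 17% × 47% = 7.99% of Ashford Industries Corp.
Aggregating (R1): 9.94% + 5.5% + 7.99% = 23.43%.

23.43%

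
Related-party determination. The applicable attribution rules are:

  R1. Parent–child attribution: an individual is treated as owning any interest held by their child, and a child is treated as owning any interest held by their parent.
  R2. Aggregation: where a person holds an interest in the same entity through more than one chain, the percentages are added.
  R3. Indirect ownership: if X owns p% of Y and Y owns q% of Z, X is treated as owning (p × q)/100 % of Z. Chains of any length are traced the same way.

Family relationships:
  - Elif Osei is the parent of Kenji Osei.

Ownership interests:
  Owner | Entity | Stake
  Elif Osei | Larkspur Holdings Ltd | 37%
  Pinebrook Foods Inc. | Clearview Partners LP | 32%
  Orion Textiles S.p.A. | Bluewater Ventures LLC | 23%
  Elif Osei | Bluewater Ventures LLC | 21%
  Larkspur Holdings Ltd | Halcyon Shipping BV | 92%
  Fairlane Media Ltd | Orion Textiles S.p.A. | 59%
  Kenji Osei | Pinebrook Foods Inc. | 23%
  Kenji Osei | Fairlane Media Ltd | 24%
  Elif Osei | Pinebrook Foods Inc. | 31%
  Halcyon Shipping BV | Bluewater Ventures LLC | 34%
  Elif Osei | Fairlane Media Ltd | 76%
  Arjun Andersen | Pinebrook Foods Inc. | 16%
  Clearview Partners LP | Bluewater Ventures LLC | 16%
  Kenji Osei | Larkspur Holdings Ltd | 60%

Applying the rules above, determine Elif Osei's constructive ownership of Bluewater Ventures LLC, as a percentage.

67.6764%

By parent–child attribution (R1), Elif Osei is treated as also owning Kenji Osei's interest in Larkspur Holdings Ltd, giving 37% + 60% = 97%.
By parent–child attribution (R1), Elif Osei is treated as also owning Kenji Osei's interest in Pinebrook Foods Inc, giving 31% + 23% = 54%.
By parent–child attribution (R1), Elif Osei is treated as also owning Kenji Osei's interest in Fairlane Media Ltd, giving 76% + 24% = 100%.
Chain via Larkspur Holdings Ltd → Halcyon Shipping BV (R3): 97% × 92% × 34% = 30.3416% of Bluewater Ventures LLC.
Chain via Pinebrook Foods Inc. → Clearview Partners LP (R3): 54% × 32% × 16% = 2.7648% of Bluewater Ventures LLC.
Chain via Fairlane Media Ltd → Orion Textiles S.p.A. (R3): 100% × 59% × 23% = 13.57% of Bluewater Ventures LLC.
Direct interest in Bluewater Ventures LLC: 21%.
Aggregating (R2): 30.3416% + 2.7648% + 13.57% + 21% = 67.6764%.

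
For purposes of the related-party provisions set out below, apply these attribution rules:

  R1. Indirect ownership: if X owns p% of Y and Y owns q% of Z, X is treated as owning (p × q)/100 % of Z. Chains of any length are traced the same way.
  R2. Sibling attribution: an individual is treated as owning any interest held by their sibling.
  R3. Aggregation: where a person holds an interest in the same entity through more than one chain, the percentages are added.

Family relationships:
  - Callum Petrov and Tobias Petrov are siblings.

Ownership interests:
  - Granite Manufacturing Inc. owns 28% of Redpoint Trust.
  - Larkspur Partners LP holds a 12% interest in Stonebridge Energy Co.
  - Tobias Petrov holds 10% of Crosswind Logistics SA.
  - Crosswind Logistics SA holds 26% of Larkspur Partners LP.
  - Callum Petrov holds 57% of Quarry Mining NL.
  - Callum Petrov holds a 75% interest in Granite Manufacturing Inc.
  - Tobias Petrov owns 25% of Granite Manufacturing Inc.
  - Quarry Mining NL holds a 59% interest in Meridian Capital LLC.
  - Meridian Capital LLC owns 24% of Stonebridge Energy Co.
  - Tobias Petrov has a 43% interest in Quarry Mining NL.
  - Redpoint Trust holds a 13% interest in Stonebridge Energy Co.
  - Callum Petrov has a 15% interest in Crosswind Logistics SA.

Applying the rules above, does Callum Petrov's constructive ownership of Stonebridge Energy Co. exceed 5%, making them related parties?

Yes

By sibling attribution (R2), Callum Petrov is treated as also owning Tobias Petrov's interest in Quarry Mining NL, giving 57% + 43% = 100%.
By sibling attribution (R2), Callum Petrov is treated as also owning Tobias Petrov's interest in Crosswind Logistics SA, giving 15% + 10% = 25%.
By sibling attribution (R2), Callum Petrov is treated as also owning Tobias Petrov's interest in Granite Manufacturing Inc, giving 75% + 25% = 100%.
Chain via Quarry Mining NL → Meridian Capital LLC (R1): 100% × 59% × 24% = 14.16% of Stonebridge Energy Co.
Chain via Crosswind Logistics SA → Larkspur Partners LP (R1): 25% × 26% × 12% = 0.78% of Stonebridge Energy Co.
Chain via Granite Manufacturing Inc. → Redpoint Trust (R1): 100% × 28% × 13% = 3.64% of Stonebridge Energy Co.
Aggregating (R3): 14.16% + 0.78% + 3.64% = 18.58%.
18.58% exceeds the 5% threshold, so Callum is a related party to Stonebridge Energy Co.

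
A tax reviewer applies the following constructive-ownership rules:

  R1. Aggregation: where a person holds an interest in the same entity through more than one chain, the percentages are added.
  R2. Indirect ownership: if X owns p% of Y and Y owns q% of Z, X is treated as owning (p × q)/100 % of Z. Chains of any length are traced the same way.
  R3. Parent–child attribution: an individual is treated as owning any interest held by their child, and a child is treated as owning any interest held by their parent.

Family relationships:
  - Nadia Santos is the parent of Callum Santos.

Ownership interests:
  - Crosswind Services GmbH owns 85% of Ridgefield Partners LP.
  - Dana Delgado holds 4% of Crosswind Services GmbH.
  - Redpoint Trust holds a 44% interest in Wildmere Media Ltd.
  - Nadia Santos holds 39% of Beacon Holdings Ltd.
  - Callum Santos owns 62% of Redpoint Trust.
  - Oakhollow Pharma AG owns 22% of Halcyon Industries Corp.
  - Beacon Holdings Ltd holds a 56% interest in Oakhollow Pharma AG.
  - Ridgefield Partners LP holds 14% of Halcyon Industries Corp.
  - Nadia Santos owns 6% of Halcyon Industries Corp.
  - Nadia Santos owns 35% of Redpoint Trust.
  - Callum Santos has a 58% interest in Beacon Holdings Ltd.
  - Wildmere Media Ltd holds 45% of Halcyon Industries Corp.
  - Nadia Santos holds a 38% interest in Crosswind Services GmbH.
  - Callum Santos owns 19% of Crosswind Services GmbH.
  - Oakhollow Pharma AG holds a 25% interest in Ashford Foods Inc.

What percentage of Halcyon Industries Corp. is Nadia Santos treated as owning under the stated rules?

By parent–child attribution (R3), Nadia Santos is treated as also owning Callum Santos's interest in Beacon Holdings Ltd, giving 39% + 58% = 97%.
By parent–child attribution (R3), Nadia Santos is treated as also owning Callum Santos's interest in Redpoint Trust, giving 35% + 62% = 97%.
By parent–child attribution (R3), Nadia Santos is treated as also owning Callum Santos's interest in Crosswind Services GmbH, giving 38% + 19% = 57%.
Chain via Beacon Holdings Ltd → Oakhollow Pharma AG (R2): 97% × 56% × 22% = 11.9504% of Halcyon Industries Corp.
Chain via Redpoint Trust → Wildmere Media Ltd (R2): 97% × 44% × 45% = 19.206% of Halcyon Industries Corp.
Chain via Crosswind Services GmbH → Ridgefield Partners LP (R2): 57% × 85% × 14% = 6.783% of Halcyon Industries Corp.
Direct interest in Halcyon Industries Corp: 6%.
Aggregating (R1): 11.9504% + 19.206% + 6.783% + 6% = 43.9394%.

43.9394%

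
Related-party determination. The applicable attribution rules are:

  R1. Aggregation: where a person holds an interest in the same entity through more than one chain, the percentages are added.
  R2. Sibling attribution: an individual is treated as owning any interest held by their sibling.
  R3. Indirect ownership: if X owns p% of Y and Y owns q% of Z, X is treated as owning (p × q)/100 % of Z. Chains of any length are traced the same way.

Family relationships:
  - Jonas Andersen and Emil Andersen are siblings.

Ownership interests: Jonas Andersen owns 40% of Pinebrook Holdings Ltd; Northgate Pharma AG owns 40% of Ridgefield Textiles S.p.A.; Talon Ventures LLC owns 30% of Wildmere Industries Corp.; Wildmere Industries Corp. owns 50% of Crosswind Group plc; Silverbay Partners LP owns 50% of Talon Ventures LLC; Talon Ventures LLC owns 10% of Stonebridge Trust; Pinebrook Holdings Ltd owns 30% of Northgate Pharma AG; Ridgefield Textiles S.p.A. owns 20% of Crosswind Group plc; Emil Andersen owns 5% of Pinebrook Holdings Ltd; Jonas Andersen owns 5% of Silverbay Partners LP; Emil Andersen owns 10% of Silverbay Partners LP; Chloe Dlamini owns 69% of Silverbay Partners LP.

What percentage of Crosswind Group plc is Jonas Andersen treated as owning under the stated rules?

2.205%

By sibling attribution (R2), Jonas Andersen is treated as also owning Emil Andersen's interest in Silverbay Partners LP, giving 5% + 10% = 15%.
By sibling attribution (R2), Jonas Andersen is treated as also owning Emil Andersen's interest in Pinebrook Holdings Ltd, giving 40% + 5% = 45%.
Chain via Silverbay Partners LP → Talon Ventures LLC → Wildmere Industries Corp. (R3): 15% × 50% × 30% × 50% = 1.125% of Crosswind Group plc.
Chain via Pinebrook Holdings Ltd → Northgate Pharma AG → Ridgefield Textiles S.p.A. (R3): 45% × 30% × 40% × 20% = 1.08% of Crosswind Group plc.
Aggregating (R1): 1.125% + 1.08% = 2.205%.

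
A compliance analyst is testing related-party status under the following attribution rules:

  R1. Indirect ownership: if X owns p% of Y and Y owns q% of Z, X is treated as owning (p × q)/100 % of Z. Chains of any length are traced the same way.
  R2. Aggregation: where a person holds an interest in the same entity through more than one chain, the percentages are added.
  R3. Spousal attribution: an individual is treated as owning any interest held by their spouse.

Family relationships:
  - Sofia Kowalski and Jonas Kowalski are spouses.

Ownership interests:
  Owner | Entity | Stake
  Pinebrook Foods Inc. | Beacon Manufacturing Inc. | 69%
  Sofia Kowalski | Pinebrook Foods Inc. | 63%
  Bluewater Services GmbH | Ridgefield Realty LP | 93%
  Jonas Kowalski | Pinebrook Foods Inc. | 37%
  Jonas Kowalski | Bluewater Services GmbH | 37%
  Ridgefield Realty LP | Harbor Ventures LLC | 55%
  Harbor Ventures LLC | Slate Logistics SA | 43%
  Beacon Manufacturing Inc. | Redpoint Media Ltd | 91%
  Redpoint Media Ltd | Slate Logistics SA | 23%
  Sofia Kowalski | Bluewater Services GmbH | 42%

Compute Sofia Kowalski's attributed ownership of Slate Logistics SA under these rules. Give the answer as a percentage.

31.817355%

By spousal attribution (R3), Sofia Kowalski is treated as also owning Jonas Kowalski's interest in Pinebrook Foods Inc, giving 63% + 37% = 100%.
By spousal attribution (R3), Sofia Kowalski is treated as also owning Jonas Kowalski's interest in Bluewater Services GmbH, giving 42% + 37% = 79%.
Chain via Pinebrook Foods Inc. → Beacon Manufacturing Inc. → Redpoint Media Ltd (R1): 100% × 69% × 91% × 23% = 14.4417% of Slate Logistics SA.
Chain via Bluewater Services GmbH → Ridgefield Realty LP → Harbor Ventures LLC (R1): 79% × 93% × 55% × 43% = 17.375655% of Slate Logistics SA.
Aggregating (R2): 14.4417% + 17.375655% = 31.817355%.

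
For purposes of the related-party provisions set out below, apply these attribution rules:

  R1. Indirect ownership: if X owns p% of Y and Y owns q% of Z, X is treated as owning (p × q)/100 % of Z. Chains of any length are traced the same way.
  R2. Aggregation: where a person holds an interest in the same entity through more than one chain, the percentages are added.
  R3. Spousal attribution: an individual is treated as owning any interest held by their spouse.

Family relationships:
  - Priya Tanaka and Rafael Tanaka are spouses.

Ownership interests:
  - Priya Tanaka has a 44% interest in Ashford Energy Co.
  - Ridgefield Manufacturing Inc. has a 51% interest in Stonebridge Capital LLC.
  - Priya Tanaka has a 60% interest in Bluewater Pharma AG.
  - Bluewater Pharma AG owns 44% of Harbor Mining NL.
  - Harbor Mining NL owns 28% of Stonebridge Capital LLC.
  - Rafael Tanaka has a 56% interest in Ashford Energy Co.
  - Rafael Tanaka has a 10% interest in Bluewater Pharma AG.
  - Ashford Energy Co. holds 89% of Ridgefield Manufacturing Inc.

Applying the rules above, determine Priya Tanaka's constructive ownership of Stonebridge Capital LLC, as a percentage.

54.014%

By spousal attribution (R3), Priya Tanaka is treated as also owning Rafael Tanaka's interest in Ashford Energy Co, giving 44% + 56% = 100%.
By spousal attribution (R3), Priya Tanaka is treated as also owning Rafael Tanaka's interest in Bluewater Pharma AG, giving 60% + 10% = 70%.
Chain via Ashford Energy Co. → Ridgefield Manufacturing Inc. (R1): 100% × 89% × 51% = 45.39% of Stonebridge Capital LLC.
Chain via Bluewater Pharma AG → Harbor Mining NL (R1): 70% × 44% × 28% = 8.624% of Stonebridge Capital LLC.
Aggregating (R2): 45.39% + 8.624% = 54.014%.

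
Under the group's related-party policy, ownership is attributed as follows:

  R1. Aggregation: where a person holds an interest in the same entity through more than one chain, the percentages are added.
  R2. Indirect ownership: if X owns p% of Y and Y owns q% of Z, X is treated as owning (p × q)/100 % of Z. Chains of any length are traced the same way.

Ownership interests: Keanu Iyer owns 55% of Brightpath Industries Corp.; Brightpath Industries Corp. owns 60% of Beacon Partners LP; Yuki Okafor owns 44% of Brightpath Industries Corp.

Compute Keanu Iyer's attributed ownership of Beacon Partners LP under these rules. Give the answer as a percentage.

Chain via Brightpath Industries Corp. (R2): 55% × 60% = 33% of Beacon Partners LP.

33%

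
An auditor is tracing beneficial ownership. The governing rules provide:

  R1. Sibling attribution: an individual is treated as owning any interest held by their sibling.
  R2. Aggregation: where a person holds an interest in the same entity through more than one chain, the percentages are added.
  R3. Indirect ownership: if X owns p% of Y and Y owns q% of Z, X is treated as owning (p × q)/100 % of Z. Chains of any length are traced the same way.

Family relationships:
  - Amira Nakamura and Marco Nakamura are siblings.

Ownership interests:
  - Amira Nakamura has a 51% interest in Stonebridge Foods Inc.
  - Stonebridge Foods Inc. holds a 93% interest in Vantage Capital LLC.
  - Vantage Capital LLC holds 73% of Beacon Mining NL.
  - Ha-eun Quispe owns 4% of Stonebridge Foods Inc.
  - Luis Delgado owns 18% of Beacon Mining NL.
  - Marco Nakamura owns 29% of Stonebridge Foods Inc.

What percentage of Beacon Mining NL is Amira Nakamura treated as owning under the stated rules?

By sibling attribution (R1), Amira Nakamura is treated as also owning Marco Nakamura's interest in Stonebridge Foods Inc, giving 51% + 29% = 80%.
Chain via Stonebridge Foods Inc. → Vantage Capital LLC (R3): 80% × 93% × 73% = 54.312% of Beacon Mining NL.

54.312%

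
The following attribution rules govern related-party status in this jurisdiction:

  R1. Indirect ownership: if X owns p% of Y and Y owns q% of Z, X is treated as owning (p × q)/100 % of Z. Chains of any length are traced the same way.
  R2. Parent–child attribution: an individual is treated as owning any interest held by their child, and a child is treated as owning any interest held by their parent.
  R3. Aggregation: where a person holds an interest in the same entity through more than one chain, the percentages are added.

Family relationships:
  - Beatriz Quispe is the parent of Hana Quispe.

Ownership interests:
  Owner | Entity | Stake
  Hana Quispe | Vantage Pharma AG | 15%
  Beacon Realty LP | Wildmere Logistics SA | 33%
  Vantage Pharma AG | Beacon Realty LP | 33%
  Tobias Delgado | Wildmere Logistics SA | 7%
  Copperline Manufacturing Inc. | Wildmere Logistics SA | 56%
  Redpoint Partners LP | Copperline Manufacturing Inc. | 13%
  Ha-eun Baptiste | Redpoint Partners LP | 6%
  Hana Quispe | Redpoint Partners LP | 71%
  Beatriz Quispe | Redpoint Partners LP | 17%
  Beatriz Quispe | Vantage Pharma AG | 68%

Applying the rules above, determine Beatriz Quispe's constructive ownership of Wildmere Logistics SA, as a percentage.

15.4451%

By parent–child attribution (R2), Beatriz Quispe is treated as also owning Hana Quispe's interest in Vantage Pharma AG, giving 68% + 15% = 83%.
By parent–child attribution (R2), Beatriz Quispe is treated as also owning Hana Quispe's interest in Redpoint Partners LP, giving 17% + 71% = 88%.
Chain via Vantage Pharma AG → Beacon Realty LP (R1): 83% × 33% × 33% = 9.0387% of Wildmere Logistics SA.
Chain via Redpoint Partners LP → Copperline Manufacturing Inc. (R1): 88% × 13% × 56% = 6.4064% of Wildmere Logistics SA.
Aggregating (R3): 9.0387% + 6.4064% = 15.4451%.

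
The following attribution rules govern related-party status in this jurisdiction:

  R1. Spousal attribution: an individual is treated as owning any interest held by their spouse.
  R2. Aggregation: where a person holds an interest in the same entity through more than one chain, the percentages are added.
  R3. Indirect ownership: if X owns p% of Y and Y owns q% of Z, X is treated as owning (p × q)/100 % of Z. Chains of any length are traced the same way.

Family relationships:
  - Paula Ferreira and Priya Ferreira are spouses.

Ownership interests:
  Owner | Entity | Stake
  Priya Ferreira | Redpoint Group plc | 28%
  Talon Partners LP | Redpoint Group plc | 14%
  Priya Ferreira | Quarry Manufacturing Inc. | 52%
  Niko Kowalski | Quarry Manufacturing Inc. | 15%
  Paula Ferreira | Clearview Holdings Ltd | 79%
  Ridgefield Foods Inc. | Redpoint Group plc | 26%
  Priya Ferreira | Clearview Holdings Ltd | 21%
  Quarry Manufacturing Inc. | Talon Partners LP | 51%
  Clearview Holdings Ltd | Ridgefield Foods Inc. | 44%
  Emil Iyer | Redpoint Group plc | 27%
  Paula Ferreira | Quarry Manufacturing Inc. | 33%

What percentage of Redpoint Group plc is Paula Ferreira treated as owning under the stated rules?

45.509%

By spousal attribution (R1), Paula Ferreira is treated as also owning Priya Ferreira's interest in Quarry Manufacturing Inc, giving 33% + 52% = 85%.
By spousal attribution (R1), Paula Ferreira is treated as also owning Priya Ferreira's interest in Clearview Holdings Ltd, giving 79% + 21% = 100%.
By spousal attribution (R1), Paula Ferreira is treated as owning Priya Ferreira's 28% interest in Redpoint Group plc.
Chain via Quarry Manufacturing Inc. → Talon Partners LP (R3): 85% × 51% × 14% = 6.069% of Redpoint Group plc.
Chain via Clearview Holdings Ltd → Ridgefield Foods Inc. (R3): 100% × 44% × 26% = 11.44% of Redpoint Group plc.
Direct interest in Redpoint Group plc: 28%.
Aggregating (R2): 6.069% + 11.44% + 28% = 45.509%.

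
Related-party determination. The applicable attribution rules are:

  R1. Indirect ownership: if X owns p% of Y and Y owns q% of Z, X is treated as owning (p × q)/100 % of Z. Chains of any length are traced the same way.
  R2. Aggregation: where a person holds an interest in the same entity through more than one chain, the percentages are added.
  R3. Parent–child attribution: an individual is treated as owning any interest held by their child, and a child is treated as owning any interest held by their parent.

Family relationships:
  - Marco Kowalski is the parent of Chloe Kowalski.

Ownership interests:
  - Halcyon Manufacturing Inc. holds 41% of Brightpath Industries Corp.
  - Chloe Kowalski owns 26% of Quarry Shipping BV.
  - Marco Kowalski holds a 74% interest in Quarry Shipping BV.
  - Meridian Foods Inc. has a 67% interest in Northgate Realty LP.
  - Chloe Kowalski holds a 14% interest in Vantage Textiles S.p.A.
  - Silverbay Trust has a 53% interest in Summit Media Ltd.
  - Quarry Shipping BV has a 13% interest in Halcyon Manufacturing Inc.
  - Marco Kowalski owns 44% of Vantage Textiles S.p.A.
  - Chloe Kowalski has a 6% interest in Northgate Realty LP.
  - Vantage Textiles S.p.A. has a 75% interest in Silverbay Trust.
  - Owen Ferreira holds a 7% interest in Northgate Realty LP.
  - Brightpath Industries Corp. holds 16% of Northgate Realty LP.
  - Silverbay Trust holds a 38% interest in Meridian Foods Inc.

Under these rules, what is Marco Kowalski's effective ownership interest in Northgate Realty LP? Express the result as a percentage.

By parent–child attribution (R3), Marco Kowalski is treated as also owning Chloe Kowalski's interest in Quarry Shipping BV, giving 74% + 26% = 100%.
By parent–child attribution (R3), Marco Kowalski is treated as also owning Chloe Kowalski's interest in Vantage Textiles S.p.A, giving 44% + 14% = 58%.
By parent–child attribution (R3), Marco Kowalski is treated as owning Chloe Kowalski's 6% interest in Northgate Realty LP.
Chain via Quarry Shipping BV → Halcyon Manufacturing Inc. → Brightpath Industries Corp. (R1): 100% × 13% × 41% × 16% = 0.8528% of Northgate Realty LP.
Chain via Vantage Textiles S.p.A. → Silverbay Trust → Meridian Foods Inc. (R1): 58% × 75% × 38% × 67% = 11.0751% of Northgate Realty LP.
Direct interest in Northgate Realty LP: 6%.
Aggregating (R2): 0.8528% + 11.0751% + 6% = 17.9279%.

17.9279%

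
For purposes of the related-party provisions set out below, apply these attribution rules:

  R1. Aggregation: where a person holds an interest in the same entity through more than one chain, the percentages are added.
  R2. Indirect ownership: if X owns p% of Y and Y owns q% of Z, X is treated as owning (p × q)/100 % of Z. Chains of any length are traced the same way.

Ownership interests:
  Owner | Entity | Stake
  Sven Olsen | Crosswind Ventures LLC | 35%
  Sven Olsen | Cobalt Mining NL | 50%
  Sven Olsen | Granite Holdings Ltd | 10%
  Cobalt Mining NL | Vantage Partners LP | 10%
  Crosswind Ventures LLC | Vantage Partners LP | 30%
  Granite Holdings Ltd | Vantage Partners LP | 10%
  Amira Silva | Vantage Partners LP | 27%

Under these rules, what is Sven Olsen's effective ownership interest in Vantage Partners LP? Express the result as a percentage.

16.5%

Chain via Crosswind Ventures LLC (R2): 35% × 30% = 10.5% of Vantage Partners LP.
Chain via Granite Holdings Ltd (R2): 10% × 10% = 1% of Vantage Partners LP.
Chain via Cobalt Mining NL (R2): 50% × 10% = 5% of Vantage Partners LP.
Aggregating (R1): 10.5% + 1% + 5% = 16.5%.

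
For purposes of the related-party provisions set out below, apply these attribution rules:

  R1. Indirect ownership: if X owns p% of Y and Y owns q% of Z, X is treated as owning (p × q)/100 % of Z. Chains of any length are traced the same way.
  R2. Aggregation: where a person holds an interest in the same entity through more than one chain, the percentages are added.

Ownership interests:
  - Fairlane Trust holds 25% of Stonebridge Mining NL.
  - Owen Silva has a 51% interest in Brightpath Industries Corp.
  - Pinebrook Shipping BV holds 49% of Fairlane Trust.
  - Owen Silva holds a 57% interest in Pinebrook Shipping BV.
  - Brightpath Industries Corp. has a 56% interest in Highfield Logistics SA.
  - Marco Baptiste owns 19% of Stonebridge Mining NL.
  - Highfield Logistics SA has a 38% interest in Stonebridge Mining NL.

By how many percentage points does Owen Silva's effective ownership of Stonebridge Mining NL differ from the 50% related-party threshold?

Chain via Brightpath Industries Corp. → Highfield Logistics SA (R1): 51% × 56% × 38% = 10.8528% of Stonebridge Mining NL.
Chain via Pinebrook Shipping BV → Fairlane Trust (R1): 57% × 49% × 25% = 6.9825% of Stonebridge Mining NL.
Aggregating (R2): 10.8528% + 6.9825% = 17.8353%.
17.8353% falls short of the 50% threshold by 32.1647 percentage points.

32.1647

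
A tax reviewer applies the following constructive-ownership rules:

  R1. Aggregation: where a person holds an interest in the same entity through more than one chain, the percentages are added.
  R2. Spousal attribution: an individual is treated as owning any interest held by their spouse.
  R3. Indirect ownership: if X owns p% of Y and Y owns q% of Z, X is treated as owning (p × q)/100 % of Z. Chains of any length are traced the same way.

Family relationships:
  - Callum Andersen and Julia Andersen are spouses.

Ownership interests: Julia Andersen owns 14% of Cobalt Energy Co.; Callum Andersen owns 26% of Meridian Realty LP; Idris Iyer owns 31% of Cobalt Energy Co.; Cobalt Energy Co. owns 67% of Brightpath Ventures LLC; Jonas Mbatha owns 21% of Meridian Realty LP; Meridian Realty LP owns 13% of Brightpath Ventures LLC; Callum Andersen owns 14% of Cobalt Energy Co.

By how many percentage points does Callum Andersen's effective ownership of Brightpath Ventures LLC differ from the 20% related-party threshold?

By spousal attribution (R2), Callum Andersen is treated as also owning Julia Andersen's interest in Cobalt Energy Co, giving 14% + 14% = 28%.
Chain via Cobalt Energy Co. (R3): 28% × 67% = 18.76% of Brightpath Ventures LLC.
Chain via Meridian Realty LP (R3): 26% × 13% = 3.38% of Brightpath Ventures LLC.
Aggregating (R1): 18.76% + 3.38% = 22.14%.
22.14% exceeds the 20% threshold by 2.14 percentage points.

2.14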